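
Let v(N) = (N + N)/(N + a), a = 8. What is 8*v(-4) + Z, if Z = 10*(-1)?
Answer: -26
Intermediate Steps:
v(N) = 2*N/(8 + N) (v(N) = (N + N)/(N + 8) = (2*N)/(8 + N) = 2*N/(8 + N))
Z = -10
8*v(-4) + Z = 8*(2*(-4)/(8 - 4)) - 10 = 8*(2*(-4)/4) - 10 = 8*(2*(-4)*(1/4)) - 10 = 8*(-2) - 10 = -16 - 10 = -26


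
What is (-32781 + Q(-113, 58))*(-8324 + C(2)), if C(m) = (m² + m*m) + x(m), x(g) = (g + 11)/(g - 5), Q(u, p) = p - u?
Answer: 271326070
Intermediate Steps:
x(g) = (11 + g)/(-5 + g)
C(m) = 2*m² + (11 + m)/(-5 + m) (C(m) = (m² + m*m) + (11 + m)/(-5 + m) = (m² + m²) + (11 + m)/(-5 + m) = 2*m² + (11 + m)/(-5 + m))
(-32781 + Q(-113, 58))*(-8324 + C(2)) = (-32781 + (58 - 1*(-113)))*(-8324 + (11 + 2 + 2*2²*(-5 + 2))/(-5 + 2)) = (-32781 + (58 + 113))*(-8324 + (11 + 2 + 2*4*(-3))/(-3)) = (-32781 + 171)*(-8324 - (11 + 2 - 24)/3) = -32610*(-8324 - ⅓*(-11)) = -32610*(-8324 + 11/3) = -32610*(-24961/3) = 271326070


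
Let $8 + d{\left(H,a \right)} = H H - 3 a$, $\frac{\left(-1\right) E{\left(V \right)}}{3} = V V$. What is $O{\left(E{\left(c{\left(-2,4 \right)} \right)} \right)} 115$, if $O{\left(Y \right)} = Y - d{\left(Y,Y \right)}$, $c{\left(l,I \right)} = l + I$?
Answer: $-21160$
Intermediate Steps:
$c{\left(l,I \right)} = I + l$
$E{\left(V \right)} = - 3 V^{2}$ ($E{\left(V \right)} = - 3 V V = - 3 V^{2}$)
$d{\left(H,a \right)} = -8 + H^{2} - 3 a$ ($d{\left(H,a \right)} = -8 + \left(H H - 3 a\right) = -8 + \left(H^{2} - 3 a\right) = -8 + H^{2} - 3 a$)
$O{\left(Y \right)} = 8 - Y^{2} + 4 Y$ ($O{\left(Y \right)} = Y - \left(-8 + Y^{2} - 3 Y\right) = Y + \left(8 - Y^{2} + 3 Y\right) = 8 - Y^{2} + 4 Y$)
$O{\left(E{\left(c{\left(-2,4 \right)} \right)} \right)} 115 = \left(8 - \left(- 3 \left(4 - 2\right)^{2}\right)^{2} + 4 \left(- 3 \left(4 - 2\right)^{2}\right)\right) 115 = \left(8 - \left(- 3 \cdot 2^{2}\right)^{2} + 4 \left(- 3 \cdot 2^{2}\right)\right) 115 = \left(8 - \left(\left(-3\right) 4\right)^{2} + 4 \left(\left(-3\right) 4\right)\right) 115 = \left(8 - \left(-12\right)^{2} + 4 \left(-12\right)\right) 115 = \left(8 - 144 - 48\right) 115 = \left(-184\right) 115 = -21160$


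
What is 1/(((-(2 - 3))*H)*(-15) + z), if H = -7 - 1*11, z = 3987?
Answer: 1/4257 ≈ 0.00023491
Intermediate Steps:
H = -18 (H = -7 - 11 = -18)
1/(((-(2 - 3))*H)*(-15) + z) = 1/((-(2 - 3)*(-18))*(-15) + 3987) = 1/((-1*(-1)*(-18))*(-15) + 3987) = 1/((1*(-18))*(-15) + 3987) = 1/(-18*(-15) + 3987) = 1/(270 + 3987) = 1/4257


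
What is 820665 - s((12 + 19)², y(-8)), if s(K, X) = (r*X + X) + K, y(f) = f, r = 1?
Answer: 819720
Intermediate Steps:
s(K, X) = K + 2*X (s(K, X) = (1*X + X) + K = (X + X) + K = 2*X + K = K + 2*X)
820665 - s((12 + 19)², y(-8)) = 820665 - ((12 + 19)² + 2*(-8)) = 820665 - (31² - 16) = 820665 - (961 - 16) = 820665 - 1*945 = 820665 - 945 = 819720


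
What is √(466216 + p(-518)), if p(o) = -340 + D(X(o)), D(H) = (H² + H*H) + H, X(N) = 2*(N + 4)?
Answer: 4*√161151 ≈ 1605.7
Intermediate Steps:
X(N) = 8 + 2*N (X(N) = 2*(4 + N) = 8 + 2*N)
D(H) = H + 2*H² (D(H) = (H² + H²) + H = 2*H² + H = H + 2*H²)
p(o) = -340 + (8 + 2*o)*(17 + 4*o) (p(o) = -340 + (8 + 2*o)*(1 + 2*(8 + 2*o)) = -340 + (8 + 2*o)*(1 + (16 + 4*o)) = -340 + (8 + 2*o)*(17 + 4*o))
√(466216 + p(-518)) = √(466216 + (-204 + 8*(-518)² + 66*(-518))) = √(466216 + (-204 + 8*268324 - 34188)) = √(466216 + (-204 + 2146592 - 34188)) = √(466216 + 2112200) = √2578416 = 4*√161151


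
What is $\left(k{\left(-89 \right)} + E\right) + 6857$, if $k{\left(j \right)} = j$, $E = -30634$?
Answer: $-23866$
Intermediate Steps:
$\left(k{\left(-89 \right)} + E\right) + 6857 = \left(-89 - 30634\right) + 6857 = -30723 + 6857 = -23866$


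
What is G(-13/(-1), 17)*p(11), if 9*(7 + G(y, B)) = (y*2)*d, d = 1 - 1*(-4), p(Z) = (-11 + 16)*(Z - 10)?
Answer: 335/9 ≈ 37.222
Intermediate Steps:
p(Z) = -50 + 5*Z (p(Z) = 5*(-10 + Z) = -50 + 5*Z)
d = 5 (d = 1 + 4 = 5)
G(y, B) = -7 + 10*y/9 (G(y, B) = -7 + ((y*2)*5)/9 = -7 + ((2*y)*5)/9 = -7 + (10*y)/9 = -7 + 10*y/9)
G(-13/(-1), 17)*p(11) = (-7 + 10*(-13/(-1))/9)*(-50 + 5*11) = (-7 + 10*(-13*(-1))/9)*(-50 + 55) = (-7 + (10/9)*13)*5 = (-7 + 130/9)*5 = (67/9)*5 = 335/9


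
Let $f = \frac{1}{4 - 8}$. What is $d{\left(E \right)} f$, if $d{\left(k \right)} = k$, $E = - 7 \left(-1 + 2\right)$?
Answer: $\frac{7}{4} \approx 1.75$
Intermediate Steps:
$E = -7$ ($E = \left(-7\right) 1 = -7$)
$f = - \frac{1}{4}$ ($f = \frac{1}{-4} = - \frac{1}{4} \approx -0.25$)
$d{\left(E \right)} f = \left(-7\right) \left(- \frac{1}{4}\right) = \frac{7}{4}$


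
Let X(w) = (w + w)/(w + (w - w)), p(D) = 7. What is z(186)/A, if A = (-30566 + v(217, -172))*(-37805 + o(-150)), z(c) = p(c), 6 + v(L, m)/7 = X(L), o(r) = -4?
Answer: 7/1156728546 ≈ 6.0516e-9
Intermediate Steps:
X(w) = 2 (X(w) = (2*w)/(w + 0) = (2*w)/w = 2)
v(L, m) = -28 (v(L, m) = -42 + 7*2 = -42 + 14 = -28)
z(c) = 7
A = 1156728546 (A = (-30566 - 28)*(-37805 - 4) = -30594*(-37809) = 1156728546)
z(186)/A = 7/1156728546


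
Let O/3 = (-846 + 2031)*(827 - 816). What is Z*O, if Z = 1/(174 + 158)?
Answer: 39105/332 ≈ 117.79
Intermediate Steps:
O = 39105 (O = 3*((-846 + 2031)*(827 - 816)) = 3*(1185*11) = 3*13035 = 39105)
Z = 1/332 ≈ 0.0030120
Z*O = (1/332)*39105 = 39105/332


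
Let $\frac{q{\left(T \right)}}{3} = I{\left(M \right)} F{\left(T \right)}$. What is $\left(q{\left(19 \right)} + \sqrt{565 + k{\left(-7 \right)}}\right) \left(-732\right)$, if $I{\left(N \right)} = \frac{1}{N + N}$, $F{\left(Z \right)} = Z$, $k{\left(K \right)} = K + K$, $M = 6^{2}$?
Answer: $- \frac{1159}{2} - 732 \sqrt{551} \approx -17762.0$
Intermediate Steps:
$M = 36$
$k{\left(K \right)} = 2 K$
$I{\left(N \right)} = \frac{1}{2 N}$
$q{\left(T \right)} = \frac{T}{24}$ ($q{\left(T \right)} = 3 \frac{1}{2 \cdot 36} T = 3 \cdot \frac{1}{2} \cdot \frac{1}{36} T = 3 \frac{T}{72} = \frac{T}{24}$)
$\left(q{\left(19 \right)} + \sqrt{565 + k{\left(-7 \right)}}\right) \left(-732\right) = \left(\frac{1}{24} \cdot 19 + \sqrt{565 + 2 \left(-7\right)}\right) \left(-732\right) = \left(\frac{19}{24} + \sqrt{565 - 14}\right) \left(-732\right) = \left(\frac{19}{24} + \sqrt{551}\right) \left(-732\right) = - \frac{1159}{2} - 732 \sqrt{551}$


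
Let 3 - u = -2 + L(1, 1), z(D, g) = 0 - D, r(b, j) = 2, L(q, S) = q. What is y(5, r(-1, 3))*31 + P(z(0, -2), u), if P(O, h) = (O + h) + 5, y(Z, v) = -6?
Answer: -177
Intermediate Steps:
z(D, g) = -D
u = 4 (u = 3 - (-2 + 1) = 3 - 1*(-1) = 3 + 1 = 4)
P(O, h) = 5 + O + h
y(5, r(-1, 3))*31 + P(z(0, -2), u) = -6*31 + (5 - 1*0 + 4) = -186 + (5 + 0 + 4) = -186 + 9 = -177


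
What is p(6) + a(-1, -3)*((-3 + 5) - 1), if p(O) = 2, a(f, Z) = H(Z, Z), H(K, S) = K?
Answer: -1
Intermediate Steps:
a(f, Z) = Z
p(6) + a(-1, -3)*((-3 + 5) - 1) = 2 - 3*((-3 + 5) - 1) = 2 - 3*(2 - 1) = 2 - 3*1 = 2 - 3 = -1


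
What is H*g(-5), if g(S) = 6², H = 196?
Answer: 7056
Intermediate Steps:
g(S) = 36
H*g(-5) = 196*36 = 7056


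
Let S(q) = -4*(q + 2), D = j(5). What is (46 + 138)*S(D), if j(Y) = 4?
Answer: -4416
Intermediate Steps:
D = 4
S(q) = -8 - 4*q (S(q) = -4*(2 + q) = -8 - 4*q)
(46 + 138)*S(D) = (46 + 138)*(-8 - 4*4) = 184*(-8 - 16) = 184*(-24) = -4416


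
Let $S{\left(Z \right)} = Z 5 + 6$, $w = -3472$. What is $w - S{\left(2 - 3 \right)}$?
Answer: $-3473$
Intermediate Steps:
$S{\left(Z \right)} = 6 + 5 Z$ ($S{\left(Z \right)} = 5 Z + 6 = 6 + 5 Z$)
$w - S{\left(2 - 3 \right)} = -3472 - \left(6 + 5 \left(2 - 3\right)\right) = -3472 - \left(6 + 5 \left(-1\right)\right) = -3472 - \left(6 - 5\right) = -3472 - 1 = -3473$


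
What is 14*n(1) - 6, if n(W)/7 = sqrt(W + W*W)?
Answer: -6 + 98*sqrt(2) ≈ 132.59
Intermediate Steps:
n(W) = 7*sqrt(W + W**2) (n(W) = 7*sqrt(W + W*W) = 7*sqrt(W + W**2))
14*n(1) - 6 = 14*(7*sqrt(1*(1 + 1))) - 6 = 14*(7*sqrt(1*2)) - 6 = 14*(7*sqrt(2)) - 6 = 98*sqrt(2) - 6 = -6 + 98*sqrt(2)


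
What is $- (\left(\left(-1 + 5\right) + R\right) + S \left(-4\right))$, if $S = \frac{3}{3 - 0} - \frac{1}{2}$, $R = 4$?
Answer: $-6$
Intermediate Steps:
$S = \frac{1}{2}$ ($S = \frac{3}{3 + 0} - \frac{1}{2} = \frac{3}{3} - \frac{1}{2} = 3 \cdot \frac{1}{3} - \frac{1}{2} = 1 - \frac{1}{2} = \frac{1}{2} \approx 0.5$)
$- (\left(\left(-1 + 5\right) + R\right) + S \left(-4\right)) = - (\left(\left(-1 + 5\right) + 4\right) + \frac{1}{2} \left(-4\right)) = - (\left(4 + 4\right) - 2) = - (8 - 2) = \left(-1\right) 6 = -6$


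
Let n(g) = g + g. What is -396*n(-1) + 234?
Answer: 1026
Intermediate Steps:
n(g) = 2*g
-396*n(-1) + 234 = -792*(-1) + 234 = -396*(-2) + 234 = 792 + 234 = 1026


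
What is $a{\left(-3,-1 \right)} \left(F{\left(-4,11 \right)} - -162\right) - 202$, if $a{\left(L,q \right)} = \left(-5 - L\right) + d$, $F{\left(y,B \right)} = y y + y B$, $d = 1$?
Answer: $-336$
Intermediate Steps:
$F{\left(y,B \right)} = y^{2} + B y$
$a{\left(L,q \right)} = -4 - L$ ($a{\left(L,q \right)} = \left(-5 - L\right) + 1 = -4 - L$)
$a{\left(-3,-1 \right)} \left(F{\left(-4,11 \right)} - -162\right) - 202 = \left(-4 - -3\right) \left(- 4 \left(11 - 4\right) - -162\right) - 202 = \left(-4 + 3\right) \left(\left(-4\right) 7 + 162\right) - 202 = - (-28 + 162) - 202 = \left(-1\right) 134 - 202 = -134 - 202 = -336$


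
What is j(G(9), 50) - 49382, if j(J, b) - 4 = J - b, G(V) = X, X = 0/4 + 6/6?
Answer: -49427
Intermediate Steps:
X = 1 (X = 0*(¼) + 6*(⅙) = 0 + 1 = 1)
G(V) = 1
j(J, b) = 4 + J - b (j(J, b) = 4 + (J - b) = 4 + J - b)
j(G(9), 50) - 49382 = (4 + 1 - 1*50) - 49382 = (4 + 1 - 50) - 49382 = -45 - 49382 = -49427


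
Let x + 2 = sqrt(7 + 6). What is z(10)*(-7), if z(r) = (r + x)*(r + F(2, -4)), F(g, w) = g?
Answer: -672 - 84*sqrt(13) ≈ -974.87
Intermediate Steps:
x = -2 + sqrt(13) (x = -2 + sqrt(7 + 6) = -2 + sqrt(13) ≈ 1.6056)
z(r) = (2 + r)*(-2 + r + sqrt(13)) (z(r) = (r + (-2 + sqrt(13)))*(r + 2) = (-2 + r + sqrt(13))*(2 + r) = (2 + r)*(-2 + r + sqrt(13)))
z(10)*(-7) = (-4 + 10**2 + 2*sqrt(13) + 10*sqrt(13))*(-7) = (-4 + 100 + 2*sqrt(13) + 10*sqrt(13))*(-7) = (96 + 12*sqrt(13))*(-7) = -672 - 84*sqrt(13)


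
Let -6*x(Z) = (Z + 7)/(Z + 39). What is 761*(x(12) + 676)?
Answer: 157402957/306 ≈ 5.1439e+5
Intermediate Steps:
x(Z) = -(7 + Z)/(6*(39 + Z)) (x(Z) = -(Z + 7)/(6*(Z + 39)) = -(7 + Z)/(6*(39 + Z)))
761*(x(12) + 676) = 761*((-7 - 1*12)/(6*(39 + 12)) + 676) = 761*((1/6)*(-7 - 12)/51 + 676) = 761*((1/6)*(1/51)*(-19) + 676) = 761*(-19/306 + 676) = 761*(206837/306) = 157402957/306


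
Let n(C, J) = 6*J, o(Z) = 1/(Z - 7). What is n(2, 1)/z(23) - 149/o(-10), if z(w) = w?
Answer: 58265/23 ≈ 2533.3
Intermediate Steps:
o(Z) = 1/(-7 + Z)
n(2, 1)/z(23) - 149/o(-10) = (6*1)/23 - 149/(1/(-7 - 10)) = 6*(1/23) - 149/(1/(-17)) = 6/23 - 149/(-1/17) = 6/23 - 149*(-17) = 6/23 + 2533 = 58265/23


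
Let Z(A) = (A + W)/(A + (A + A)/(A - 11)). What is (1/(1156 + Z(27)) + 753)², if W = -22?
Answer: 44755131726403569/78931778704 ≈ 5.6701e+5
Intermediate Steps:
Z(A) = (-22 + A)/(A + 2*A/(-11 + A)) (Z(A) = (A - 22)/(A + (A + A)/(A - 11)) = (-22 + A)/(A + (2*A)/(-11 + A)) = (-22 + A)/(A + 2*A/(-11 + A)))
(1/(1156 + Z(27)) + 753)² = (1/(1156 + (242 + 27² - 33*27)/(27*(-9 + 27))) + 753)² = (1/(1156 + (1/27)*(242 + 729 - 891)/18) + 753)² = (1/(1156 + (1/27)*(1/18)*80) + 753)² = (1/(1156 + 40/243) + 753)² = (1/(280948/243) + 753)² = (243/280948 + 753)² = (211554087/280948)² = 44755131726403569/78931778704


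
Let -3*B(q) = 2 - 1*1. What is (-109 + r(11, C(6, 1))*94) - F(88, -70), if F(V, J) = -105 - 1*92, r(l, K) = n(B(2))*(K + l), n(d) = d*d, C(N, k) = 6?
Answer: 2390/9 ≈ 265.56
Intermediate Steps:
B(q) = -⅓ (B(q) = -(2 - 1*1)/3 = -(2 - 1)/3 = -⅓*1 = -⅓)
n(d) = d²
r(l, K) = K/9 + l/9 (r(l, K) = (-⅓)²*(K + l) = (K + l)/9 = K/9 + l/9)
F(V, J) = -197 (F(V, J) = -105 - 92 = -197)
(-109 + r(11, C(6, 1))*94) - F(88, -70) = (-109 + ((⅑)*6 + (⅑)*11)*94) - 1*(-197) = (-109 + (⅔ + 11/9)*94) + 197 = (-109 + (17/9)*94) + 197 = (-109 + 1598/9) + 197 = 617/9 + 197 = 2390/9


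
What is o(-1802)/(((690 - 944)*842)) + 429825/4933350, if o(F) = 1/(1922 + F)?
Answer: 24513539197/281356186080 ≈ 0.087126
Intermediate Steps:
o(-1802)/(((690 - 944)*842)) + 429825/4933350 = 1/((1922 - 1802)*(((690 - 944)*842))) + 429825/4933350 = 1/(120*((-254*842))) + 429825*(1/4933350) = (1/120)/(-213868) + 5731/65778 = (1/120)*(-1/213868) + 5731/65778 = -1/25664160 + 5731/65778 = 24513539197/281356186080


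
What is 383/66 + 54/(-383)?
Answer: 143125/25278 ≈ 5.6620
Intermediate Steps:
383/66 + 54/(-383) = 383*(1/66) + 54*(-1/383) = 383/66 - 54/383 = 143125/25278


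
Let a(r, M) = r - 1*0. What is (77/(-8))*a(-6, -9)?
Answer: 231/4 ≈ 57.750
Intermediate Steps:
a(r, M) = r (a(r, M) = r + 0 = r)
(77/(-8))*a(-6, -9) = (77/(-8))*(-6) = (77*(-⅛))*(-6) = -77/8*(-6) = 231/4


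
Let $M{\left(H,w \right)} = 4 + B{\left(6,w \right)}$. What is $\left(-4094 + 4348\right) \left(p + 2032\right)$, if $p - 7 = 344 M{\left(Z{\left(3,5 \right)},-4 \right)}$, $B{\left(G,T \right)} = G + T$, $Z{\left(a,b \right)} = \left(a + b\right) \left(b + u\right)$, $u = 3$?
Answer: $1042162$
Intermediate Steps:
$Z{\left(a,b \right)} = \left(3 + b\right) \left(a + b\right)$ ($Z{\left(a,b \right)} = \left(a + b\right) \left(b + 3\right) = \left(a + b\right) \left(3 + b\right) = \left(3 + b\right) \left(a + b\right)$)
$M{\left(H,w \right)} = 10 + w$ ($M{\left(H,w \right)} = 4 + \left(6 + w\right) = 10 + w$)
$p = 2071$ ($p = 7 + 344 \left(10 - 4\right) = 7 + 344 \cdot 6 = 7 + 2064 = 2071$)
$\left(-4094 + 4348\right) \left(p + 2032\right) = \left(-4094 + 4348\right) \left(2071 + 2032\right) = 254 \cdot 4103 = 1042162$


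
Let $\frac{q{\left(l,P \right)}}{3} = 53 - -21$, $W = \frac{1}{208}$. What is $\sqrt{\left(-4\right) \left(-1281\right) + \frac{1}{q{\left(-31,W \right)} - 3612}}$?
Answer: $\frac{\sqrt{58885517010}}{3390} \approx 71.582$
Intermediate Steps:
$W = \frac{1}{208} \approx 0.0048077$
$q{\left(l,P \right)} = 222$ ($q{\left(l,P \right)} = 3 \left(53 - -21\right) = 3 \left(53 + 21\right) = 3 \cdot 74 = 222$)
$\sqrt{\left(-4\right) \left(-1281\right) + \frac{1}{q{\left(-31,W \right)} - 3612}} = \sqrt{\left(-4\right) \left(-1281\right) + \frac{1}{222 - 3612}} = \sqrt{5124 + \frac{1}{-3390}} = \sqrt{5124 - \frac{1}{3390}} = \sqrt{\frac{17370359}{3390}} = \frac{\sqrt{58885517010}}{3390}$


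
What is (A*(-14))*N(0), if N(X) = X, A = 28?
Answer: 0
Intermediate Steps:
(A*(-14))*N(0) = (28*(-14))*0 = -392*0 = 0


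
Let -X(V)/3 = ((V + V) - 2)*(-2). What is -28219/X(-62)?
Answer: 28219/756 ≈ 37.327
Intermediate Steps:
X(V) = -12 + 12*V (X(V) = -3*((V + V) - 2)*(-2) = -3*(2*V - 2)*(-2) = -3*(-2 + 2*V)*(-2) = -3*(4 - 4*V) = -12 + 12*V)
-28219/X(-62) = -28219/(-12 + 12*(-62)) = -28219/(-12 - 744) = -28219/(-756) = -28219*(-1/756) = 28219/756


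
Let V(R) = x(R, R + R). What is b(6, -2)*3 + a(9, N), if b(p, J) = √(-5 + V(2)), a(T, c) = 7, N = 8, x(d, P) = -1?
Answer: 7 + 3*I*√6 ≈ 7.0 + 7.3485*I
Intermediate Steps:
V(R) = -1
b(p, J) = I*√6 (b(p, J) = √(-5 - 1) = √(-6) = I*√6)
b(6, -2)*3 + a(9, N) = (I*√6)*3 + 7 = 3*I*√6 + 7 = 7 + 3*I*√6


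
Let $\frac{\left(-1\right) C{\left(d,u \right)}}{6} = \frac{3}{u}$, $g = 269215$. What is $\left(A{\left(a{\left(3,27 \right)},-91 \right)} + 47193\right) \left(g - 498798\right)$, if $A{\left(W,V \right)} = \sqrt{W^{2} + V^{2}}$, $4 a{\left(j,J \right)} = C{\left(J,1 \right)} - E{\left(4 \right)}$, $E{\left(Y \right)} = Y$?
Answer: $-10834710519 - \frac{229583 \sqrt{33245}}{2} \approx -1.0856 \cdot 10^{10}$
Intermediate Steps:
$C{\left(d,u \right)} = - \frac{18}{u}$ ($C{\left(d,u \right)} = - 6 \frac{3}{u} = - \frac{18}{u}$)
$a{\left(j,J \right)} = - \frac{11}{2}$ ($a{\left(j,J \right)} = \frac{- \frac{18}{1} - 4}{4} = \frac{\left(-18\right) 1 - 4}{4} = \frac{-18 - 4}{4} = \frac{1}{4} \left(-22\right) = - \frac{11}{2}$)
$A{\left(W,V \right)} = \sqrt{V^{2} + W^{2}}$
$\left(A{\left(a{\left(3,27 \right)},-91 \right)} + 47193\right) \left(g - 498798\right) = \left(\sqrt{\left(-91\right)^{2} + \left(- \frac{11}{2}\right)^{2}} + 47193\right) \left(269215 - 498798\right) = \left(\sqrt{8281 + \frac{121}{4}} + 47193\right) \left(-229583\right) = \left(\sqrt{\frac{33245}{4}} + 47193\right) \left(-229583\right) = \left(\frac{\sqrt{33245}}{2} + 47193\right) \left(-229583\right) = \left(47193 + \frac{\sqrt{33245}}{2}\right) \left(-229583\right) = -10834710519 - \frac{229583 \sqrt{33245}}{2}$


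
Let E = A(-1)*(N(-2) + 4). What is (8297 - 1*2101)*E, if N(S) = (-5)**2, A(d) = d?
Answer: -179684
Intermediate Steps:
N(S) = 25
E = -29 (E = -(25 + 4) = -1*29 = -29)
(8297 - 1*2101)*E = (8297 - 1*2101)*(-29) = (8297 - 2101)*(-29) = 6196*(-29) = -179684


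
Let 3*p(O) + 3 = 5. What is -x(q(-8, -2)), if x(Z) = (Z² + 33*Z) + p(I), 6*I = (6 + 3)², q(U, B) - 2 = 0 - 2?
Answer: -⅔ ≈ -0.66667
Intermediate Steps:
q(U, B) = 0 (q(U, B) = 2 + (0 - 2) = 2 - 2 = 0)
I = 27/2 (I = (6 + 3)²/6 = (⅙)*9² = (⅙)*81 = 27/2 ≈ 13.500)
p(O) = ⅔ (p(O) = -1 + (⅓)*5 = -1 + 5/3 = ⅔)
x(Z) = ⅔ + Z² + 33*Z (x(Z) = (Z² + 33*Z) + ⅔ = ⅔ + Z² + 33*Z)
-x(q(-8, -2)) = -(⅔ + 0² + 33*0) = -(⅔ + 0 + 0) = -1*⅔ = -⅔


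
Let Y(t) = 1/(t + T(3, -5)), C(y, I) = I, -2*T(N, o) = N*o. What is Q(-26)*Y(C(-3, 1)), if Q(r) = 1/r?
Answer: -1/221 ≈ -0.0045249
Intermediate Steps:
T(N, o) = -N*o/2
Y(t) = 1/(15/2 + t) (Y(t) = 1/(t - 1/2*3*(-5)) = 1/(t + 15/2) = 1/(15/2 + t))
Q(-26)*Y(C(-3, 1)) = (2/(15 + 2*1))/(-26) = -1/(13*(15 + 2)) = -1/(13*17) = -1/26*2/17 = -1/221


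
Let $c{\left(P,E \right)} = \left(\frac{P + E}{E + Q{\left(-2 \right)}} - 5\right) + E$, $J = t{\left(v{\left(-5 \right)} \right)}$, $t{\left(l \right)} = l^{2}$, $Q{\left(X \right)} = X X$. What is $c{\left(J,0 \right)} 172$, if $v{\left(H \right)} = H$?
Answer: $215$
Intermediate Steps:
$Q{\left(X \right)} = X^{2}$
$J = 25$ ($J = \left(-5\right)^{2} = 25$)
$c{\left(P,E \right)} = -5 + E + \frac{E + P}{4 + E}$ ($c{\left(P,E \right)} = \left(\frac{P + E}{E + \left(-2\right)^{2}} - 5\right) + E = \left(\frac{E + P}{E + 4} - 5\right) + E = \left(\frac{E + P}{4 + E} - 5\right) + E = \left(-5 + \frac{E + P}{4 + E}\right) + E = -5 + E + \frac{E + P}{4 + E}$)
$c{\left(J,0 \right)} 172 = \frac{-20 + 25 + 0^{2}}{4 + 0} \cdot 172 = \frac{-20 + 25 + 0}{4} \cdot 172 = \frac{1}{4} \cdot 5 \cdot 172 = \frac{5}{4} \cdot 172 = 215$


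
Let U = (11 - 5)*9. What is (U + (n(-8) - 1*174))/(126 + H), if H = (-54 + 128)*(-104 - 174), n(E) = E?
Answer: 64/10223 ≈ 0.0062604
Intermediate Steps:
U = 54 (U = 6*9 = 54)
H = -20572 (H = 74*(-278) = -20572)
(U + (n(-8) - 1*174))/(126 + H) = (54 + (-8 - 1*174))/(126 - 20572) = (54 + (-8 - 174))/(-20446) = (54 - 182)*(-1/20446) = -128*(-1/20446) = 64/10223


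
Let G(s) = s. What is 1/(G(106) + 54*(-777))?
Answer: -1/41852 ≈ -2.3894e-5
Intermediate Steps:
1/(G(106) + 54*(-777)) = 1/(106 + 54*(-777)) = 1/(106 - 41958) = 1/(-41852) = -1/41852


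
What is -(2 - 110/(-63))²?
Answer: -55696/3969 ≈ -14.033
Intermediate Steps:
-(2 - 110/(-63))² = -(2 - 110*(-1/63))² = -(2 + 110/63)² = -(236/63)² = -1*55696/3969 = -55696/3969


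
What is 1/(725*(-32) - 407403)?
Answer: -1/430603 ≈ -2.3223e-6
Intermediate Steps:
1/(725*(-32) - 407403) = 1/(-23200 - 407403) = 1/(-430603) = -1/430603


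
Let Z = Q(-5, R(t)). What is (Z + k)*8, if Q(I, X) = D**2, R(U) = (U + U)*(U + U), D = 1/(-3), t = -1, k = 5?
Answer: 368/9 ≈ 40.889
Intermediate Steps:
D = -1/3 ≈ -0.33333
R(U) = 4*U**2 (R(U) = (2*U)*(2*U) = 4*U**2)
Q(I, X) = 1/9 (Q(I, X) = (-1/3)**2 = 1/9)
Z = 1/9 ≈ 0.11111
(Z + k)*8 = (1/9 + 5)*8 = (46/9)*8 = 368/9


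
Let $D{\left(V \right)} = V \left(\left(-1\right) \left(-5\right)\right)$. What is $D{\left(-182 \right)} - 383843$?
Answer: $-384753$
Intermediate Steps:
$D{\left(V \right)} = 5 V$ ($D{\left(V \right)} = V 5 = 5 V$)
$D{\left(-182 \right)} - 383843 = 5 \left(-182\right) - 383843 = -910 - 383843 = -384753$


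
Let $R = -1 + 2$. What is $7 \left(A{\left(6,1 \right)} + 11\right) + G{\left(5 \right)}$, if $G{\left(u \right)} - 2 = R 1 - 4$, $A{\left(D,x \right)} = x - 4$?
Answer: $55$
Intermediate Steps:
$R = 1$
$A{\left(D,x \right)} = -4 + x$
$G{\left(u \right)} = -1$ ($G{\left(u \right)} = 2 + \left(1 \cdot 1 - 4\right) = 2 + \left(1 - 4\right) = 2 - 3 = -1$)
$7 \left(A{\left(6,1 \right)} + 11\right) + G{\left(5 \right)} = 7 \left(\left(-4 + 1\right) + 11\right) - 1 = 7 \left(-3 + 11\right) - 1 = 7 \cdot 8 - 1 = 56 - 1 = 55$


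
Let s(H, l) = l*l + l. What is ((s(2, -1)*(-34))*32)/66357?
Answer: 0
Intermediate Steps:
s(H, l) = l + l² (s(H, l) = l² + l = l + l²)
((s(2, -1)*(-34))*32)/66357 = ((-(1 - 1)*(-34))*32)/66357 = ((-1*0*(-34))*32)*(1/66357) = ((0*(-34))*32)*(1/66357) = (0*32)*(1/66357) = 0*(1/66357) = 0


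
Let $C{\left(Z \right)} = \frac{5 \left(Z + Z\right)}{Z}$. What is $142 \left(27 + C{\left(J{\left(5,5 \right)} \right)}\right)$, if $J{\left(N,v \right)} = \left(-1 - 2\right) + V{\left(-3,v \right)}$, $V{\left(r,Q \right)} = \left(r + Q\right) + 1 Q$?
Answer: $5254$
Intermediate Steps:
$V{\left(r,Q \right)} = r + 2 Q$ ($V{\left(r,Q \right)} = \left(Q + r\right) + Q = r + 2 Q$)
$J{\left(N,v \right)} = -6 + 2 v$ ($J{\left(N,v \right)} = \left(-1 - 2\right) + \left(-3 + 2 v\right) = -3 + \left(-3 + 2 v\right) = -6 + 2 v$)
$C{\left(Z \right)} = 10$ ($C{\left(Z \right)} = \frac{5 \cdot 2 Z}{Z} = \frac{10 Z}{Z} = 10$)
$142 \left(27 + C{\left(J{\left(5,5 \right)} \right)}\right) = 142 \left(27 + 10\right) = 142 \cdot 37 = 5254$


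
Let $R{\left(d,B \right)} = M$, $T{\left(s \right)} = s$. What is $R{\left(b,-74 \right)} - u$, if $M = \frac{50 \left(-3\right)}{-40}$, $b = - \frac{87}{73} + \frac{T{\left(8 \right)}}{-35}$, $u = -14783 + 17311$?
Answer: $- \frac{10097}{4} \approx -2524.3$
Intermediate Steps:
$u = 2528$
$b = - \frac{3629}{2555}$ ($b = - \frac{87}{73} + \frac{8}{-35} = \left(-87\right) \frac{1}{73} + 8 \left(- \frac{1}{35}\right) = - \frac{87}{73} - \frac{8}{35} = - \frac{3629}{2555} \approx -1.4204$)
$M = \frac{15}{4}$ ($M = \left(-150\right) \left(- \frac{1}{40}\right) = \frac{15}{4} \approx 3.75$)
$R{\left(d,B \right)} = \frac{15}{4}$
$R{\left(b,-74 \right)} - u = \frac{15}{4} - 2528 = - \frac{10097}{4}$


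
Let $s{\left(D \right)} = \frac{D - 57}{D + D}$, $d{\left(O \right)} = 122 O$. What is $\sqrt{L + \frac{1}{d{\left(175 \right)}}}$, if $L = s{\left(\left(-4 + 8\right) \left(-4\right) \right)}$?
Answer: $\frac{\sqrt{665514514}}{17080} \approx 1.5104$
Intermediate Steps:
$s{\left(D \right)} = \frac{-57 + D}{2 D}$
$L = \frac{73}{32}$ ($L = \frac{-57 + \left(-4 + 8\right) \left(-4\right)}{2 \left(-4 + 8\right) \left(-4\right)} = \frac{-57 + 4 \left(-4\right)}{2 \cdot 4 \left(-4\right)} = \frac{-57 - 16}{2 \left(-16\right)} = \frac{1}{2} \left(- \frac{1}{16}\right) \left(-73\right) = \frac{73}{32} \approx 2.2813$)
$\sqrt{L + \frac{1}{d{\left(175 \right)}}} = \sqrt{\frac{73}{32} + \frac{1}{122 \cdot 175}} = \sqrt{\frac{73}{32} + \frac{1}{21350}} = \sqrt{\frac{779291}{341600}} = \frac{\sqrt{665514514}}{17080}$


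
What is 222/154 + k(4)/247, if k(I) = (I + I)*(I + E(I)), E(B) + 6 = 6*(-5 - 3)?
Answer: -3383/19019 ≈ -0.17787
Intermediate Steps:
E(B) = -54 (E(B) = -6 + 6*(-5 - 3) = -6 + 6*(-8) = -6 - 48 = -54)
k(I) = 2*I*(-54 + I) (k(I) = (I + I)*(I - 54) = (2*I)*(-54 + I) = 2*I*(-54 + I))
222/154 + k(4)/247 = 222/154 + (2*4*(-54 + 4))/247 = 222*(1/154) + (2*4*(-50))*(1/247) = 111/77 - 400*1/247 = 111/77 - 400/247 = -3383/19019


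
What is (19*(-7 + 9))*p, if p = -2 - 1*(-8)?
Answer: 228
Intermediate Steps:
p = 6 (p = -2 + 8 = 6)
(19*(-7 + 9))*p = (19*(-7 + 9))*6 = (19*2)*6 = 38*6 = 228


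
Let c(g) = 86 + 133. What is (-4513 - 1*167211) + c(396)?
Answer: -171505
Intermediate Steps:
c(g) = 219
(-4513 - 1*167211) + c(396) = (-4513 - 1*167211) + 219 = (-4513 - 167211) + 219 = -171724 + 219 = -171505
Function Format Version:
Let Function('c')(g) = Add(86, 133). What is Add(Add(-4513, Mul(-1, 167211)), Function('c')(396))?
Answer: -171505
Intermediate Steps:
Function('c')(g) = 219
Add(Add(-4513, Mul(-1, 167211)), Function('c')(396)) = Add(Add(-4513, Mul(-1, 167211)), 219) = Add(Add(-4513, -167211), 219) = Add(-171724, 219) = -171505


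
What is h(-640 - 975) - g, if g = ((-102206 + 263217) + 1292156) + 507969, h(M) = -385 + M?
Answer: -1963136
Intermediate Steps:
g = 1961136 (g = (161011 + 1292156) + 507969 = 1453167 + 507969 = 1961136)
h(-640 - 975) - g = (-385 + (-640 - 975)) - 1*1961136 = (-385 - 1615) - 1961136 = -2000 - 1961136 = -1963136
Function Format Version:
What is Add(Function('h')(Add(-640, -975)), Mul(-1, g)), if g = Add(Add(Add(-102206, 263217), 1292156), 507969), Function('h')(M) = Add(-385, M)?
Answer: -1963136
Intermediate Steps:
g = 1961136 (g = Add(Add(161011, 1292156), 507969) = Add(1453167, 507969) = 1961136)
Add(Function('h')(Add(-640, -975)), Mul(-1, g)) = Add(Add(-385, Add(-640, -975)), Mul(-1, 1961136)) = Add(Add(-385, -1615), -1961136) = Add(-2000, -1961136) = -1963136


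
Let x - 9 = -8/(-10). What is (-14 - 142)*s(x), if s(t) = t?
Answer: -7644/5 ≈ -1528.8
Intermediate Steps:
x = 49/5 (x = 9 - 8/(-10) = 9 - 8*(-1/10) = 9 + 4/5 = 49/5 ≈ 9.8000)
(-14 - 142)*s(x) = (-14 - 142)*(49/5) = -156*49/5 = -7644/5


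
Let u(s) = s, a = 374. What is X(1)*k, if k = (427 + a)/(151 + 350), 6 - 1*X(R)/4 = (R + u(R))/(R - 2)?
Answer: 8544/167 ≈ 51.162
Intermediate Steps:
X(R) = 24 - 8*R/(-2 + R) (X(R) = 24 - 4*(R + R)/(R - 2) = 24 - 4*2*R/(-2 + R) = 24 - 8*R/(-2 + R))
k = 267/167 (k = (427 + 374)/(151 + 350) = 801/501 = 801*(1/501) = 267/167 ≈ 1.5988)
X(1)*k = (16*(-3 + 1)/(-2 + 1))*(267/167) = (16*(-2)/(-1))*(267/167) = (16*(-1)*(-2))*(267/167) = 32*(267/167) = 8544/167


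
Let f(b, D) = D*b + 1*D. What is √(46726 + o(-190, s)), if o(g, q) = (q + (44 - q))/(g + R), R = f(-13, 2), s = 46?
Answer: 2*√133740905/107 ≈ 216.16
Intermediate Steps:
f(b, D) = D + D*b (f(b, D) = D*b + D = D + D*b)
R = -24 (R = 2*(1 - 13) = 2*(-12) = -24)
o(g, q) = 44/(-24 + g) (o(g, q) = (q + (44 - q))/(g - 24) = 44/(-24 + g))
√(46726 + o(-190, s)) = √(46726 + 44/(-24 - 190)) = √(46726 + 44/(-214)) = √(46726 + 44*(-1/214)) = √(46726 - 22/107) = √(4999660/107) = 2*√133740905/107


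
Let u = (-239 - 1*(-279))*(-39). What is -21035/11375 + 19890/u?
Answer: -18979/1300 ≈ -14.599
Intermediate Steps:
u = -1560 (u = (-239 + 279)*(-39) = 40*(-39) = -1560)
-21035/11375 + 19890/u = -21035/11375 + 19890/(-1560) = -21035*1/11375 + 19890*(-1/1560) = -601/325 - 51/4 = -18979/1300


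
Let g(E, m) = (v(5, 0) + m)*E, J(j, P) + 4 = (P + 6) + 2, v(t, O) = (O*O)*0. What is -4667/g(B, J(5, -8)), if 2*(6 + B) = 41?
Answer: 4667/58 ≈ 80.466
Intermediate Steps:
B = 29/2 (B = -6 + (1/2)*41 = -6 + 41/2 = 29/2 ≈ 14.500)
v(t, O) = 0 (v(t, O) = O**2*0 = 0)
J(j, P) = 4 + P (J(j, P) = -4 + ((P + 6) + 2) = -4 + ((6 + P) + 2) = -4 + (8 + P) = 4 + P)
g(E, m) = E*m (g(E, m) = (0 + m)*E = m*E = E*m)
-4667/g(B, J(5, -8)) = -4667*2/(29*(4 - 8)) = -4667/((29/2)*(-4)) = -4667/(-58) = -4667*(-1/58) = 4667/58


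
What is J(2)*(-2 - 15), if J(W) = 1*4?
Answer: -68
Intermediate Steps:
J(W) = 4
J(2)*(-2 - 15) = 4*(-2 - 15) = 4*(-17) = -68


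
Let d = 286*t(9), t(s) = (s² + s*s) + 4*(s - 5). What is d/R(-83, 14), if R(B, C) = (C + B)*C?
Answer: -25454/483 ≈ -52.700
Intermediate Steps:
R(B, C) = C*(B + C) (R(B, C) = (B + C)*C = C*(B + C))
t(s) = -20 + 2*s² + 4*s (t(s) = (s² + s²) + 4*(-5 + s) = 2*s² + (-20 + 4*s) = -20 + 2*s² + 4*s)
d = 50908 (d = 286*(-20 + 2*9² + 4*9) = 286*(-20 + 2*81 + 36) = 286*(-20 + 162 + 36) = 286*178 = 50908)
d/R(-83, 14) = 50908/((14*(-83 + 14))) = 50908/((14*(-69))) = 50908/(-966) = 50908*(-1/966) = -25454/483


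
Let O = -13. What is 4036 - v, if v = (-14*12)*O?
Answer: 1852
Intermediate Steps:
v = 2184 (v = -14*12*(-13) = -168*(-13) = 2184)
4036 - v = 4036 - 1*2184 = 4036 - 2184 = 1852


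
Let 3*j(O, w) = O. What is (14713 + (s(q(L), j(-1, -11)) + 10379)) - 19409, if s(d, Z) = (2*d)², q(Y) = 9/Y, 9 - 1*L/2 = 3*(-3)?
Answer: 22733/4 ≈ 5683.3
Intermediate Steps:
L = 36 (L = 18 - 6*(-3) = 18 - 2*(-9) = 18 + 18 = 36)
j(O, w) = O/3
s(d, Z) = 4*d²
(14713 + (s(q(L), j(-1, -11)) + 10379)) - 19409 = (14713 + (4*(9/36)² + 10379)) - 19409 = (14713 + (4*(9*(1/36))² + 10379)) - 19409 = (14713 + (4*(¼)² + 10379)) - 19409 = (14713 + (4*(1/16) + 10379)) - 19409 = (14713 + (¼ + 10379)) - 19409 = (14713 + 41517/4) - 19409 = 100369/4 - 19409 = 22733/4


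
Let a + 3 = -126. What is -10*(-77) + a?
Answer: 641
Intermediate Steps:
a = -129 (a = -3 - 126 = -129)
-10*(-77) + a = -10*(-77) - 129 = 770 - 129 = 641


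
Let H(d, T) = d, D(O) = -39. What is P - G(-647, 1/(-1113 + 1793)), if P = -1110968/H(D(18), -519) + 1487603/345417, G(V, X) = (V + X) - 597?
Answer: 30264796382593/1017828760 ≈ 29735.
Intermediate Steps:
G(V, X) = -597 + V + X
P = 42645027797/1496807 (P = -1110968/(-39) + 1487603/345417 = -1110968*(-1/39) + 1487603*(1/345417) = 1110968/39 + 1487603/345417 = 42645027797/1496807 ≈ 28491.)
P - G(-647, 1/(-1113 + 1793)) = 42645027797/1496807 - (-597 - 647 + 1/(-1113 + 1793)) = 42645027797/1496807 - (-597 - 647 + 1/680) = 42645027797/1496807 - 1*(-845919/680) = 42645027797/1496807 + 845919/680 = 30264796382593/1017828760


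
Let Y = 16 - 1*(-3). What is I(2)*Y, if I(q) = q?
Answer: 38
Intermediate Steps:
Y = 19 (Y = 16 + 3 = 19)
I(2)*Y = 2*19 = 38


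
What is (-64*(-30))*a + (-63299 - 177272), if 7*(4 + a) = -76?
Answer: -1883677/7 ≈ -2.6910e+5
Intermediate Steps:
a = -104/7 (a = -4 + (⅐)*(-76) = -4 - 76/7 = -104/7 ≈ -14.857)
(-64*(-30))*a + (-63299 - 177272) = -64*(-30)*(-104/7) + (-63299 - 177272) = 1920*(-104/7) - 240571 = -199680/7 - 240571 = -1883677/7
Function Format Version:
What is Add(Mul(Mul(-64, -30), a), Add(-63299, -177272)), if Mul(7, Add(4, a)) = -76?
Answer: Rational(-1883677, 7) ≈ -2.6910e+5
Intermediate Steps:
a = Rational(-104, 7) (a = Add(-4, Mul(Rational(1, 7), -76)) = Add(-4, Rational(-76, 7)) = Rational(-104, 7) ≈ -14.857)
Add(Mul(Mul(-64, -30), a), Add(-63299, -177272)) = Add(Mul(Mul(-64, -30), Rational(-104, 7)), Add(-63299, -177272)) = Add(Mul(1920, Rational(-104, 7)), -240571) = Add(Rational(-199680, 7), -240571) = Rational(-1883677, 7)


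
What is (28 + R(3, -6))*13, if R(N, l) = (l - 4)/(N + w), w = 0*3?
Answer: 962/3 ≈ 320.67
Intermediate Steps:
w = 0
R(N, l) = (-4 + l)/N (R(N, l) = (l - 4)/(N + 0) = (-4 + l)/N)
(28 + R(3, -6))*13 = (28 + (-4 - 6)/3)*13 = (28 + (1/3)*(-10))*13 = (28 - 10/3)*13 = (74/3)*13 = 962/3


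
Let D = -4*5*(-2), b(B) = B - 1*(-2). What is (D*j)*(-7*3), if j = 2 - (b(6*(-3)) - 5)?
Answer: -19320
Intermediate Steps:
b(B) = 2 + B (b(B) = B + 2 = 2 + B)
j = 23 (j = 2 - ((2 + 6*(-3)) - 5) = 2 - ((2 - 18) - 5) = 2 - (-16 - 5) = 2 - 1*(-21) = 2 + 21 = 23)
D = 40 (D = -20*(-2) = 40)
(D*j)*(-7*3) = (40*23)*(-7*3) = 920*(-21) = -19320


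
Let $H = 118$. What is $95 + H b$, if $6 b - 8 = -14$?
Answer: $-23$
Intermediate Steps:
$b = -1$ ($b = \frac{4}{3} + \frac{1}{6} \left(-14\right) = \frac{4}{3} - \frac{7}{3} = -1$)
$95 + H b = 95 + 118 \left(-1\right) = 95 - 118 = -23$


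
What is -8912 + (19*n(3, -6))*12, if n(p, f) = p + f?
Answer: -9596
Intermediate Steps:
n(p, f) = f + p
-8912 + (19*n(3, -6))*12 = -8912 + (19*(-6 + 3))*12 = -8912 + (19*(-3))*12 = -8912 - 57*12 = -8912 - 684 = -9596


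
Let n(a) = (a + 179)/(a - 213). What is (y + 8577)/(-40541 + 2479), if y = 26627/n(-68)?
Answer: 3265070/2112441 ≈ 1.5456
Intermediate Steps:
n(a) = (179 + a)/(-213 + a)
y = -7482187/111 (y = 26627/(((179 - 68)/(-213 - 68))) = 26627/((111/(-281))) = 26627/((-1/281*111)) = 26627/(-111/281) = 26627*(-281/111) = -7482187/111 ≈ -67407.)
(y + 8577)/(-40541 + 2479) = (-7482187/111 + 8577)/(-40541 + 2479) = -6530140/111/(-38062) = -6530140/111*(-1/38062) = 3265070/2112441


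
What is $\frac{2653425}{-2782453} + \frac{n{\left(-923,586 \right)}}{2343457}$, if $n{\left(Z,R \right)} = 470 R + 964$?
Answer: $- \frac{5449161900273}{6520558960021} \approx -0.83569$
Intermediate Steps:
$n{\left(Z,R \right)} = 964 + 470 R$
$\frac{2653425}{-2782453} + \frac{n{\left(-923,586 \right)}}{2343457} = \frac{2653425}{-2782453} + \frac{964 + 470 \cdot 586}{2343457} = 2653425 \left(- \frac{1}{2782453}\right) + \left(964 + 275420\right) \frac{1}{2343457} = - \frac{2653425}{2782453} + 276384 \cdot \frac{1}{2343457} = - \frac{2653425}{2782453} + \frac{276384}{2343457} = - \frac{5449161900273}{6520558960021}$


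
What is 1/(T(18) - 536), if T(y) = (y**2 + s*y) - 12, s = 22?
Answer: 1/172 ≈ 0.0058140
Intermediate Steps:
T(y) = -12 + y**2 + 22*y (T(y) = (y**2 + 22*y) - 12 = -12 + y**2 + 22*y)
1/(T(18) - 536) = 1/((-12 + 18**2 + 22*18) - 536) = 1/((-12 + 324 + 396) - 536) = 1/(708 - 536) = 1/172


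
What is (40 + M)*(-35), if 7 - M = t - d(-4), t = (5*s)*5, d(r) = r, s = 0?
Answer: -1505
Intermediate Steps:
t = 0 (t = (5*0)*5 = 0*5 = 0)
M = 3 (M = 7 - (0 - 1*(-4)) = 7 - (0 + 4) = 7 - 1*4 = 7 - 4 = 3)
(40 + M)*(-35) = (40 + 3)*(-35) = 43*(-35) = -1505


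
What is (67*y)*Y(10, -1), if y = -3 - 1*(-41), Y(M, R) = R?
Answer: -2546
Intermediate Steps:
y = 38 (y = -3 + 41 = 38)
(67*y)*Y(10, -1) = (67*38)*(-1) = 2546*(-1) = -2546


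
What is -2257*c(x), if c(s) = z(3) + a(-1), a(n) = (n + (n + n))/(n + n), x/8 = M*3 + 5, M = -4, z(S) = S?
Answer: -20313/2 ≈ -10157.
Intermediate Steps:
x = -56 (x = 8*(-4*3 + 5) = 8*(-12 + 5) = 8*(-7) = -56)
a(n) = 3/2 (a(n) = (n + 2*n)/((2*n)) = (3*n)*(1/(2*n)) = 3/2)
c(s) = 9/2 (c(s) = 3 + 3/2 = 9/2)
-2257*c(x) = -2257*9/2 = -20313/2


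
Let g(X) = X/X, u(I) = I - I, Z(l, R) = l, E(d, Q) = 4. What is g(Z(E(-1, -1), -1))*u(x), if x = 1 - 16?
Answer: 0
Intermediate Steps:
x = -15
u(I) = 0
g(X) = 1
g(Z(E(-1, -1), -1))*u(x) = 1*0 = 0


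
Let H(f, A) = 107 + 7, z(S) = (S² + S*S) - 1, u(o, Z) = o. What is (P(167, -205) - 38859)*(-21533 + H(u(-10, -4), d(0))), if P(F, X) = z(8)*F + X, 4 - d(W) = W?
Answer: 382436245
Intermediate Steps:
d(W) = 4 - W
z(S) = -1 + 2*S² (z(S) = (S² + S²) - 1 = 2*S² - 1 = -1 + 2*S²)
H(f, A) = 114
P(F, X) = X + 127*F (P(F, X) = (-1 + 2*8²)*F + X = (-1 + 2*64)*F + X = (-1 + 128)*F + X = 127*F + X = X + 127*F)
(P(167, -205) - 38859)*(-21533 + H(u(-10, -4), d(0))) = ((-205 + 127*167) - 38859)*(-21533 + 114) = ((-205 + 21209) - 38859)*(-21419) = (21004 - 38859)*(-21419) = -17855*(-21419) = 382436245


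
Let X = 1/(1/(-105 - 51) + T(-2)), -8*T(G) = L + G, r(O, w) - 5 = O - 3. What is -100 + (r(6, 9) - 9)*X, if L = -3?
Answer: -19612/193 ≈ -101.62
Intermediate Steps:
r(O, w) = 2 + O (r(O, w) = 5 + (O - 3) = 5 + (-3 + O) = 2 + O)
T(G) = 3/8 - G/8 (T(G) = -(-3 + G)/8 = 3/8 - G/8)
X = 312/193 (X = 1/(1/(-105 - 51) + (3/8 - ⅛*(-2))) = 1/(1/(-156) + (3/8 + ¼)) = 1/(-1/156 + 5/8) = 1/(193/312) = 312/193 ≈ 1.6166)
-100 + (r(6, 9) - 9)*X = -100 + ((2 + 6) - 9)*(312/193) = -100 + (8 - 9)*(312/193) = -100 - 1*312/193 = -100 - 312/193 = -19612/193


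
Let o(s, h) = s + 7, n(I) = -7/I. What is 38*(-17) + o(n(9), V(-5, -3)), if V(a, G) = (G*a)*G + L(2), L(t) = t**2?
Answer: -5758/9 ≈ -639.78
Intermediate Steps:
V(a, G) = 4 + a*G**2 (V(a, G) = (G*a)*G + 2**2 = a*G**2 + 4 = 4 + a*G**2)
o(s, h) = 7 + s
38*(-17) + o(n(9), V(-5, -3)) = 38*(-17) + (7 - 7/9) = -646 + (7 - 7*1/9) = -646 + (7 - 7/9) = -646 + 56/9 = -5758/9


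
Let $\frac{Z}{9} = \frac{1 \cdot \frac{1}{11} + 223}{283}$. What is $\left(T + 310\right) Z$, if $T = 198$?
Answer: $\frac{11219688}{3113} \approx 3604.1$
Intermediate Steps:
$Z = \frac{22086}{3113}$ ($Z = 9 \frac{1 \cdot \frac{1}{11} + 223}{283} = 9 \left(1 \cdot \frac{1}{11} + 223\right) \frac{1}{283} = 9 \left(\frac{1}{11} + 223\right) \frac{1}{283} = 9 \cdot \frac{2454}{11} \cdot \frac{1}{283} = 9 \cdot \frac{2454}{3113} = \frac{22086}{3113} \approx 7.0948$)
$\left(T + 310\right) Z = \left(198 + 310\right) \frac{22086}{3113} = 508 \cdot \frac{22086}{3113} = \frac{11219688}{3113}$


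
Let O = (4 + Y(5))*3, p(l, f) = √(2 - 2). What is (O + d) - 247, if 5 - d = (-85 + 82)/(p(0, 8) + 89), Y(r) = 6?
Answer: -18865/89 ≈ -211.97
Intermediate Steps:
p(l, f) = 0 (p(l, f) = √0 = 0)
d = 448/89 (d = 5 - (-85 + 82)/(0 + 89) = 5 - (-3)/89 = 5 - 1*(-3/89) = 5 + 3/89 = 448/89 ≈ 5.0337)
O = 30 (O = (4 + 6)*3 = 10*3 = 30)
(O + d) - 247 = (30 + 448/89) - 247 = 3118/89 - 247 = -18865/89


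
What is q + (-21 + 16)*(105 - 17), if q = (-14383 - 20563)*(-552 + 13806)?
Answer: -463174724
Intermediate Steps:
q = -463174284 (q = -34946*13254 = -463174284)
q + (-21 + 16)*(105 - 17) = -463174284 + (-21 + 16)*(105 - 17) = -463174284 - 5*88 = -463174284 - 440 = -463174724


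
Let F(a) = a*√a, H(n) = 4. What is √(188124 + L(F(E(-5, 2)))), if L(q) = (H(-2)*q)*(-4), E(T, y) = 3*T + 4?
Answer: 2*√(47031 + 44*I*√11) ≈ 433.73 + 0.67291*I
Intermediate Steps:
E(T, y) = 4 + 3*T
F(a) = a^(3/2)
L(q) = -16*q (L(q) = (4*q)*(-4) = -16*q)
√(188124 + L(F(E(-5, 2)))) = √(188124 - 16*(4 + 3*(-5))^(3/2)) = √(188124 - 16*(4 - 15)^(3/2)) = √(188124 - (-176)*I*√11) = √(188124 + 176*I*√11)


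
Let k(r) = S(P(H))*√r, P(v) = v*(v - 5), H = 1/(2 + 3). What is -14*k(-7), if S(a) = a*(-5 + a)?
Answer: -50064*I*√7/625 ≈ -211.93*I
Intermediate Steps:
H = ⅕ (H = 1/5 = ⅕ ≈ 0.20000)
P(v) = v*(-5 + v)
k(r) = 3576*√r/625 (k(r) = (((-5 + ⅕)/5)*(-5 + (-5 + ⅕)/5))*√r = (((⅕)*(-24/5))*(-5 + (⅕)*(-24/5)))*√r = (-24*(-5 - 24/25)/25)*√r = (-24/25*(-149/25))*√r = 3576*√r/625)
-14*k(-7) = -50064*√(-7)/625 = -50064*I*√7/625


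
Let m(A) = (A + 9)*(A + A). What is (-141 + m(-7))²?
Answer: 28561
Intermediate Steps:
m(A) = 2*A*(9 + A) (m(A) = (9 + A)*(2*A) = 2*A*(9 + A))
(-141 + m(-7))² = (-141 + 2*(-7)*(9 - 7))² = (-141 + 2*(-7)*2)² = (-141 - 28)² = (-169)² = 28561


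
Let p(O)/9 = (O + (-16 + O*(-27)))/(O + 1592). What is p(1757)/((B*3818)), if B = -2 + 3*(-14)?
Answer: 205641/281302604 ≈ 0.00073103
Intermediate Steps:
B = -44 (B = -2 - 42 = -44)
p(O) = 9*(-16 - 26*O)/(1592 + O) (p(O) = 9*((O + (-16 + O*(-27)))/(O + 1592)) = 9*((O + (-16 - 27*O))/(1592 + O)) = 9*((-16 - 26*O)/(1592 + O)) = 9*(-16 - 26*O)/(1592 + O))
p(1757)/((B*3818)) = (18*(-8 - 13*1757)/(1592 + 1757))/((-44*3818)) = (18*(-8 - 22841)/3349)/(-167992) = (18*(1/3349)*(-22849))*(-1/167992) = -411282/3349*(-1/167992) = 205641/281302604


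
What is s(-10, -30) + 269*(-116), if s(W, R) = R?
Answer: -31234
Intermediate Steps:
s(-10, -30) + 269*(-116) = -30 + 269*(-116) = -30 - 31204 = -31234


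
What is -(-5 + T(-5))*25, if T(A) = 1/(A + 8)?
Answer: 350/3 ≈ 116.67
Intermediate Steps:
T(A) = 1/(8 + A)
-(-5 + T(-5))*25 = -(-5 + 1/(8 - 5))*25 = -(-5 + 1/3)*25 = -(-5 + ⅓)*25 = -(-14)*25/3 = -1*(-350/3) = 350/3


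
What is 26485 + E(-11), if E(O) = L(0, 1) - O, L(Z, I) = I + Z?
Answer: 26497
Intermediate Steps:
E(O) = 1 - O (E(O) = (1 + 0) - O = 1 - O)
26485 + E(-11) = 26485 + (1 - 1*(-11)) = 26485 + (1 + 11) = 26485 + 12 = 26497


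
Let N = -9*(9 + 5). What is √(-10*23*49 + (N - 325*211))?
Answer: I*√79971 ≈ 282.79*I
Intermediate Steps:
N = -126 (N = -9*14 = -126)
√(-10*23*49 + (N - 325*211)) = √(-10*23*49 + (-126 - 325*211)) = √(-230*49 + (-126 - 68575)) = √(-11270 - 68701) = √(-79971) = I*√79971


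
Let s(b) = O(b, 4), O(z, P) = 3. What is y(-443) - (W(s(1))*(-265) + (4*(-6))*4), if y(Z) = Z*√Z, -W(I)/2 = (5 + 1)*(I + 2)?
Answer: -15804 - 443*I*√443 ≈ -15804.0 - 9324.1*I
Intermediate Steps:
s(b) = 3
W(I) = -24 - 12*I (W(I) = -2*(5 + 1)*(I + 2) = -12*(2 + I) = -2*(12 + 6*I) = -24 - 12*I)
y(Z) = Z^(3/2)
y(-443) - (W(s(1))*(-265) + (4*(-6))*4) = (-443)^(3/2) - ((-24 - 12*3)*(-265) + (4*(-6))*4) = -443*I*√443 - ((-24 - 36)*(-265) - 24*4) = -443*I*√443 - (-60*(-265) - 96) = -443*I*√443 - (15900 - 96) = -443*I*√443 - 1*15804 = -443*I*√443 - 15804 = -15804 - 443*I*√443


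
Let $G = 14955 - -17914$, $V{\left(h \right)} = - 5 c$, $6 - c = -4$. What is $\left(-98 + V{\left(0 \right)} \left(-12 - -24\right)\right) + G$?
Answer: $32171$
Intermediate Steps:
$c = 10$ ($c = 6 - -4 = 6 + 4 = 10$)
$V{\left(h \right)} = -50$ ($V{\left(h \right)} = \left(-5\right) 10 = -50$)
$G = 32869$ ($G = 14955 + 17914 = 32869$)
$\left(-98 + V{\left(0 \right)} \left(-12 - -24\right)\right) + G = \left(-98 - 50 \left(-12 - -24\right)\right) + 32869 = \left(-98 - 50 \left(-12 + 24\right)\right) + 32869 = \left(-98 - 600\right) + 32869 = -698 + 32869 = 32171$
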